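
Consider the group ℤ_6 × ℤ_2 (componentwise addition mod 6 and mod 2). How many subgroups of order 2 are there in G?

3

|G| = 12 and 2 | 12, so subgroups of order 2 are possible by Lagrange.
The subgroups of order 2 are: {(0,0), (0,1)}; {(0,0), (3,0)}; {(0,0), (3,1)}.
So G has 3 subgroups of order 2.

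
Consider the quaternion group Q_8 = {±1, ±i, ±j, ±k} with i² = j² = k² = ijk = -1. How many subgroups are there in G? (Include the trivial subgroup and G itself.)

|G| = 8, so by Lagrange every subgroup order divides 8. Divisors: 1, 2, 4, 8.
Subgroups by order — order 1: 1; order 2: 1; order 4: 3; order 8: 1.
Total: 1 + 1 + 3 + 1 = 6.

6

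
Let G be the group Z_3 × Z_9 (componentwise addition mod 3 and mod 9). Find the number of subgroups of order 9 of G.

4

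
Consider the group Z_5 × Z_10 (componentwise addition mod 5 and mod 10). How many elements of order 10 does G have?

24

An element (a,b) has order lcm(ord(a), ord(b)); count pairs with lcm equal to 10.
Enumerating gives 24 such elements.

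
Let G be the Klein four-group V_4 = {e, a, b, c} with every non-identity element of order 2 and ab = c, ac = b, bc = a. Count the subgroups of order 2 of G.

3

|G| = 4 and 2 | 4, so subgroups of order 2 are possible by Lagrange.
The subgroups of order 2 are: {e, a}; {e, b}; {e, c}.
So G has 3 subgroups of order 2.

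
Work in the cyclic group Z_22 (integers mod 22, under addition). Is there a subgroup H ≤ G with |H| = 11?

Yes

11 | 22. A subgroup of order 11 is {0, 2, 4, 6, 8, 10, 12, 14, 16, 18, 20}.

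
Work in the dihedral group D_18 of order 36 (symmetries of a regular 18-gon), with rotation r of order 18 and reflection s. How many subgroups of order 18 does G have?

|G| = 36 and 18 | 36, so subgroups of order 18 are possible by Lagrange.
The subgroups of order 18 are: {e, r, r^2, r^3, r^4, r^5, r^6, r^7, r^8, r^9, r^10, r^11, r^12, r^13, r^14, r^15, r^16, r^17}; {e, r^2, r^4, r^6, r^8, r^10, r^12, r^14, r^16, s, r^2s, r^4s, r^6s, r^8s, r^10s, r^12s, r^14s, r^16s}; {e, r^2, r^4, r^6, r^8, r^10, r^12, r^14, r^16, rs, r^3s, r^5s, r^7s, r^9s, r^11s, r^13s, r^15s, r^17s}.
So G has 3 subgroups of order 18.

3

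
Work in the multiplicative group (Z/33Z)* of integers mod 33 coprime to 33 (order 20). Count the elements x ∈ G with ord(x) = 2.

The elements of order 2 are: 10, 23, 32.
That's 3.

3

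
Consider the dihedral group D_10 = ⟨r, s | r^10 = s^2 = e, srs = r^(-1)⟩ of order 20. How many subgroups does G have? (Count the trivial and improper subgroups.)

22

|G| = 20, so by Lagrange every subgroup order divides 20. Divisors: 1, 2, 4, 5, 10, 20.
Subgroups by order — order 1: 1; order 2: 11; order 4: 5; order 5: 1; order 10: 3; order 20: 1.
Total: 1 + 11 + 5 + 1 + 3 + 1 = 22.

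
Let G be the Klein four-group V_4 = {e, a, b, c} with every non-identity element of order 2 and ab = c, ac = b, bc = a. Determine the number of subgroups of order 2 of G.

|G| = 4 and 2 | 4, so subgroups of order 2 are possible by Lagrange.
The subgroups of order 2 are: {e, a}; {e, b}; {e, c}.
So G has 3 subgroups of order 2.

3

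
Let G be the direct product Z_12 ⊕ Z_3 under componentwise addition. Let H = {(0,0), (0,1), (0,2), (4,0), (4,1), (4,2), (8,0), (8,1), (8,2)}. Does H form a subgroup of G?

|H| = 9 divides |G| = 36, consistent with Lagrange.
H contains the identity, every element's inverse is in H, and H is closed under +: it is a subgroup.

Yes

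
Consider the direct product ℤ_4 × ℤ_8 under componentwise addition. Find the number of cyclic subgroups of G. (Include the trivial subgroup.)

14

Group the elements of G by the cyclic subgroup they generate; each cyclic subgroup of order d accounts for φ(d) elements.
Cyclic subgroups by order — order 1: 1; order 2: 3; order 4: 6; order 8: 4.
Total: 14.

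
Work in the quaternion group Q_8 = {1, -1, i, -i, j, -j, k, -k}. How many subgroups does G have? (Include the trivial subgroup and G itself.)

|G| = 8, so by Lagrange every subgroup order divides 8. Divisors: 1, 2, 4, 8.
Subgroups by order — order 1: 1; order 2: 1; order 4: 3; order 8: 1.
Total: 1 + 1 + 3 + 1 = 6.

6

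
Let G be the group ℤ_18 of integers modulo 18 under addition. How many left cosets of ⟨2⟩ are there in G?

|⟨2⟩| = 9 and |G| = 18.
By Lagrange, [G : H] = |G|/|H| = 18/9 = 2.

2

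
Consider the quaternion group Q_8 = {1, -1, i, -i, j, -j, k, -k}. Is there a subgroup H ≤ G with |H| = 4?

4 | 8. A subgroup of order 4 is {1, -1, i, -i}.

Yes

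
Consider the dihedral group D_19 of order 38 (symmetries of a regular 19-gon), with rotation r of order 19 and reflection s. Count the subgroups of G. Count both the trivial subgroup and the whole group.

22

|G| = 38, so by Lagrange every subgroup order divides 38. Divisors: 1, 2, 19, 38.
Subgroups by order — order 1: 1; order 2: 19; order 19: 1; order 38: 1.
Total: 1 + 19 + 1 + 1 = 22.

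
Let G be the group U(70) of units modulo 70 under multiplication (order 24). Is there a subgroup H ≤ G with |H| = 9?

No

9 does not divide |G| = 24, so by Lagrange no subgroup of order 9 exists.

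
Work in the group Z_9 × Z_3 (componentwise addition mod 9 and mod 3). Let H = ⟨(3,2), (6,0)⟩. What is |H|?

|⟨(3,2)⟩| = 3 and |⟨(6,0)⟩| = 3, so |H| is a multiple of lcm(3, 3) = 3 and divides |G| = 27.
Closing under the operation: H = {(0,0), (0,1), (0,2), (3,0), (3,1), (3,2), (6,0), (6,1), (6,2)}, so |H| = 9.

9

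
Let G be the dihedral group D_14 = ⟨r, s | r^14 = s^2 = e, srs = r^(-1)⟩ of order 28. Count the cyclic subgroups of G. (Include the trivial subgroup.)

18

Each element a generates a cyclic subgroup ⟨a⟩; distinct elements may generate the same one (a cyclic group of order d has φ(d) generators).
Cyclic subgroups by order — order 1: 1; order 2: 15; order 7: 1; order 14: 1.
Total: 18.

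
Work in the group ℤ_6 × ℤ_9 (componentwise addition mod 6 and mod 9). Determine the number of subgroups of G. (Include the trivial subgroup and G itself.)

|G| = 54, so by Lagrange every subgroup order divides 54. Divisors: 1, 2, 3, 6, 9, 18, 27, 54.
Subgroups by order — order 1: 1; order 2: 1; order 3: 4; order 6: 4; order 9: 4; order 18: 4; order 27: 1; order 54: 1.
Total: 1 + 1 + 4 + 4 + 4 + 4 + 1 + 1 = 20.

20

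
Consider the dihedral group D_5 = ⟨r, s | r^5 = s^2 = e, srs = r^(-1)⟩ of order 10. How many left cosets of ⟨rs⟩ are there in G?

|⟨rs⟩| = 2 and |G| = 10.
By Lagrange, [G : H] = |G|/|H| = 10/2 = 5.

5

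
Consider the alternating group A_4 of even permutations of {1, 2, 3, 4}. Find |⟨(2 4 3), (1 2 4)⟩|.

|⟨(2 4 3)⟩| = 3 and |⟨(1 2 4)⟩| = 3, so |H| is a multiple of lcm(3, 3) = 3 and divides |G| = 12.
Closing {(2 4 3), (1 2 4)} under the group operation gives all of G, so |H| = 12.

12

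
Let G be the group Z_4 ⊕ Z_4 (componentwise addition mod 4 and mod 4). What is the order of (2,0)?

2

The order of (2,0) in Z_4 × Z_4 is lcm(ord(2) in Z_4, ord(0) in Z_4).
ord(2) = 2 and ord(0) = 1, so |⟨(2,0)⟩| = lcm(2, 1) = 2.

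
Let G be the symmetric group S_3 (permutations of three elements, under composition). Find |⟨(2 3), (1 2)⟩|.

6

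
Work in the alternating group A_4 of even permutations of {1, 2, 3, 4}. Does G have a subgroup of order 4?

4 | 12. A subgroup of order 4 is {e, (1 2)(3 4), (1 3)(2 4), (1 4)(2 3)}.

Yes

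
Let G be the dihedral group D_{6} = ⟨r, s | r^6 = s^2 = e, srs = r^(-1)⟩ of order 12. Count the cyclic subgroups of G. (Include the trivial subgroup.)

Group the elements of G by the cyclic subgroup they generate; each cyclic subgroup of order d accounts for φ(d) elements.
Cyclic subgroups by order — order 1: 1; order 2: 7; order 3: 1; order 6: 1.
Total: 10.

10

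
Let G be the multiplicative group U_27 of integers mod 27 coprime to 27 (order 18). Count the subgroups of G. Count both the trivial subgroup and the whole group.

6

|G| = 18, so by Lagrange every subgroup order divides 18. Divisors: 1, 2, 3, 6, 9, 18.
Subgroups by order — order 1: 1; order 2: 1; order 3: 1; order 6: 1; order 9: 1; order 18: 1.
Total: 1 + 1 + 1 + 1 + 1 + 1 = 6.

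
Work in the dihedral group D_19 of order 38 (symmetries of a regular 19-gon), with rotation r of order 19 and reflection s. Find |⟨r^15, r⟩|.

19

|⟨r^15⟩| = 19 and |⟨r⟩| = 19, so |H| is a multiple of lcm(19, 19) = 19 and divides |G| = 38.
Closing under the operation: H = {e, r, r^2, r^3, r^4, r^5, r^6, r^7, r^8, r^9, r^10, r^11, r^12, r^13, r^14, r^15, r^16, r^17, r^18}, so |H| = 19.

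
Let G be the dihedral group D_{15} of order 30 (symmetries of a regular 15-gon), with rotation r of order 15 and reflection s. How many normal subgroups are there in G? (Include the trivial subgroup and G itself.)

5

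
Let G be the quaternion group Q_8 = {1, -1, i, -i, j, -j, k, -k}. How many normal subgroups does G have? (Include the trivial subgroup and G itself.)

6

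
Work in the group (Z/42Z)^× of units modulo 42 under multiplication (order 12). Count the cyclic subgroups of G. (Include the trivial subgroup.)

8

Group the elements of G by the cyclic subgroup they generate; each cyclic subgroup of order d accounts for φ(d) elements.
Cyclic subgroups by order — order 1: 1; order 2: 3; order 3: 1; order 6: 3.
Total: 8.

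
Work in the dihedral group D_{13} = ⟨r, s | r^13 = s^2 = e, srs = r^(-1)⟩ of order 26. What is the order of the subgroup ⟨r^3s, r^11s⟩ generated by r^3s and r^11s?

|⟨r^3s⟩| = 2 and |⟨r^11s⟩| = 2, so |H| is a multiple of lcm(2, 2) = 2 and divides |G| = 26.
Closing {r^3s, r^11s} under the group operation gives all of G, so |H| = 26.

26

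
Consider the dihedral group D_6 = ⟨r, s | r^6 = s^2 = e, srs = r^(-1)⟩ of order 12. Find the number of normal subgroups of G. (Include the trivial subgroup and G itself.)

7

G has 16 subgroups. Checking conjugation-invariance by order — order 1: 1/1 normal; order 2: 1/7 normal; order 3: 1/1 normal; order 4: 0/3 normal; order 6: 3/3 normal; order 12: 1/1 normal.
Total normal subgroups: 7.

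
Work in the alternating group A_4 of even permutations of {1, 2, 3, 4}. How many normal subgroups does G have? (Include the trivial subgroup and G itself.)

G has 10 subgroups. Checking conjugation-invariance by order — order 1: 1/1 normal; order 2: 0/3 normal; order 3: 0/4 normal; order 4: 1/1 normal; order 12: 1/1 normal.
Total normal subgroups: 3.

3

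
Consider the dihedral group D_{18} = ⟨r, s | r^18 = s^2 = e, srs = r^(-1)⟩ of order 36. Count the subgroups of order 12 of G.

|G| = 36 and 12 | 36, so subgroups of order 12 are possible by Lagrange.
The subgroups of order 12 are: {e, r^3, r^6, r^9, r^12, r^15, rs, r^4s, r^7s, r^10s, r^13s, r^16s}; {e, r^3, r^6, r^9, r^12, r^15, r^2s, r^5s, r^8s, r^11s, r^14s, r^17s}; {e, r^3, r^6, r^9, r^12, r^15, s, r^3s, r^6s, r^9s, r^12s, r^15s}.
So G has 3 subgroups of order 12.

3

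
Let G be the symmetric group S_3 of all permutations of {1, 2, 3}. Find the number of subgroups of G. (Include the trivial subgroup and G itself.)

|G| = 6, so by Lagrange every subgroup order divides 6. Divisors: 1, 2, 3, 6.
Subgroups by order — order 1: 1; order 2: 3; order 3: 1; order 6: 1.
Total: 1 + 3 + 1 + 1 = 6.

6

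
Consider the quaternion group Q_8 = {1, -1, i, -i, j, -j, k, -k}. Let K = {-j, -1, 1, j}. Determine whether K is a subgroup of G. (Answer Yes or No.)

Yes

|K| = 4 divides |G| = 8, consistent with Lagrange.
K contains the identity, every element's inverse is in K, and K is closed under ·: it is a subgroup.
In fact K = ⟨j⟩.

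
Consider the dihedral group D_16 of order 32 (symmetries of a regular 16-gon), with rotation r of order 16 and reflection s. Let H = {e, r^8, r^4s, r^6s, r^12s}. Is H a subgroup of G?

|H| = 5 does not divide |G| = 32, so by Lagrange H is not a subgroup.

No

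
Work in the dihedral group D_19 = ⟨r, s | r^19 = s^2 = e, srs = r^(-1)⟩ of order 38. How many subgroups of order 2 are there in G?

|G| = 38 and 2 | 38, so subgroups of order 2 are possible by Lagrange.
The subgroups of order 2 are: {e, r^10s}; {e, r^11s}; {e, r^12s}; {e, r^13s}; … (19 in all).
So G has 19 subgroups of order 2.

19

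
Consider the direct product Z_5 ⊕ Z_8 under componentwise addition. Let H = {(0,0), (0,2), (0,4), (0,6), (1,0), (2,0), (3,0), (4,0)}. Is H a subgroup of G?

No

Closure fails: (4,0) + (0,4) = (4,4) ∉ H. So H is not a subgroup.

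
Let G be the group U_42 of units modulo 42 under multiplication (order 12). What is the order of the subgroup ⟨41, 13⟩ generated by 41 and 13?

4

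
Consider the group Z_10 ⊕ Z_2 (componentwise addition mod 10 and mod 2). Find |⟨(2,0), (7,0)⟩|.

|⟨(2,0)⟩| = 5 and |⟨(7,0)⟩| = 10, so |H| is a multiple of lcm(5, 10) = 10 and divides |G| = 20.
Closing under the operation: H = {(0,0), (1,0), (2,0), (3,0), (4,0), (5,0), (6,0), (7,0), (8,0), (9,0)}, so |H| = 10.

10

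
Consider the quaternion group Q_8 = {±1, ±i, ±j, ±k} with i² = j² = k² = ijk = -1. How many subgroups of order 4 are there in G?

3

|G| = 8 and 4 | 8, so subgroups of order 4 are possible by Lagrange.
The subgroups of order 4 are: {1, -1, i, -i}; {1, -1, j, -j}; {1, -1, k, -k}.
So G has 3 subgroups of order 4.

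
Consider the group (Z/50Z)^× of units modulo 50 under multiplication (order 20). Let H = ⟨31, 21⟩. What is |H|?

|⟨31⟩| = 5 and |⟨21⟩| = 5, so |H| is a multiple of lcm(5, 5) = 5 and divides |G| = 20.
Closing under the operation: H = {1, 11, 21, 31, 41}, so |H| = 5.

5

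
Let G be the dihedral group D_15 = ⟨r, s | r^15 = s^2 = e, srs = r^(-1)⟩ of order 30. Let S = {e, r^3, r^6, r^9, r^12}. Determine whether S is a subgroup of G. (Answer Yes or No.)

|S| = 5 divides |G| = 30, consistent with Lagrange.
S contains the identity, every element's inverse is in S, and S is closed under ·: it is a subgroup.
In fact S = ⟨r^9⟩.

Yes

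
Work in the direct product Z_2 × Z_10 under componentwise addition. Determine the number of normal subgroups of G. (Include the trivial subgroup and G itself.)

10

G is abelian, so every subgroup is normal.
G has 10 subgroups in total, hence 10 normal subgroups.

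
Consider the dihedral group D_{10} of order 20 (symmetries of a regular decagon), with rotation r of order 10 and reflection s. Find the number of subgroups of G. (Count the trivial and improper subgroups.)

|G| = 20, so by Lagrange every subgroup order divides 20. Divisors: 1, 2, 4, 5, 10, 20.
Subgroups by order — order 1: 1; order 2: 11; order 4: 5; order 5: 1; order 10: 3; order 20: 1.
Total: 1 + 11 + 5 + 1 + 3 + 1 = 22.

22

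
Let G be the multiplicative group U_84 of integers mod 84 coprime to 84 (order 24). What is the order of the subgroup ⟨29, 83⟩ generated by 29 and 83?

4

|⟨29⟩| = 2 and |⟨83⟩| = 2, so |H| is a multiple of lcm(2, 2) = 2 and divides |G| = 24.
Closing under the operation: H = {1, 29, 55, 83}, so |H| = 4.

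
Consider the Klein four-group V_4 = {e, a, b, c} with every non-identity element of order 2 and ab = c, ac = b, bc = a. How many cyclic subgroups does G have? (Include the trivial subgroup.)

A cyclic subgroup of order d is generated by each of its φ(d) elements of order d, so the cyclic subgroups of order d number (#elements of order d)/φ(d).
Cyclic subgroups by order — order 1: 1; order 2: 3.
Total: 4.

4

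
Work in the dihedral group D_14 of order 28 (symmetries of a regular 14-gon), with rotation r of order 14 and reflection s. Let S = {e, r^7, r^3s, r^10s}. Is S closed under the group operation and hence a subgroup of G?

Yes

|S| = 4 divides |G| = 28, consistent with Lagrange.
S contains the identity, every element's inverse is in S, and S is closed under ·: it is a subgroup.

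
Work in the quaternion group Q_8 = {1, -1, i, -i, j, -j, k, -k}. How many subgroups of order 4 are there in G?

|G| = 8 and 4 | 8, so subgroups of order 4 are possible by Lagrange.
The subgroups of order 4 are: {1, -1, i, -i}; {1, -1, j, -j}; {1, -1, k, -k}.
So G has 3 subgroups of order 4.

3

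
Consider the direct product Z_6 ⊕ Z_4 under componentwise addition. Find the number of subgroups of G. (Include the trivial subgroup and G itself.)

16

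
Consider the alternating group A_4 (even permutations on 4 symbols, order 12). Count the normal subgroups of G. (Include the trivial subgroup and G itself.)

G has 10 subgroups. Checking conjugation-invariance by order — order 1: 1/1 normal; order 2: 0/3 normal; order 3: 0/4 normal; order 4: 1/1 normal; order 12: 1/1 normal.
Total normal subgroups: 3.

3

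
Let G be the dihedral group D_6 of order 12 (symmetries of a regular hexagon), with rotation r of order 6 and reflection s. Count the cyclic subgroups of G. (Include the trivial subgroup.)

A cyclic subgroup of order d is generated by each of its φ(d) elements of order d, so the cyclic subgroups of order d number (#elements of order d)/φ(d).
Cyclic subgroups by order — order 1: 1; order 2: 7; order 3: 1; order 6: 1.
Total: 10.

10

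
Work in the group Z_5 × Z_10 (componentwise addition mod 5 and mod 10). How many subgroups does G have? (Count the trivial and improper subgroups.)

16

|G| = 50, so by Lagrange every subgroup order divides 50. Divisors: 1, 2, 5, 10, 25, 50.
Subgroups by order — order 1: 1; order 2: 1; order 5: 6; order 10: 6; order 25: 1; order 50: 1.
Total: 1 + 1 + 6 + 6 + 1 + 1 = 16.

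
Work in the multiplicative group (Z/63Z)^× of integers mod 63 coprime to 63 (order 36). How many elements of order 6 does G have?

24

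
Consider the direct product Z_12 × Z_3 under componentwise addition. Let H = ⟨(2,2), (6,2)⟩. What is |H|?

|⟨(2,2)⟩| = 6 and |⟨(6,2)⟩| = 6, so |H| is a multiple of lcm(6, 6) = 6 and divides |G| = 36.
Closing under the operation: H = {(0,0), (0,1), (0,2), (2,0), (2,1), (2,2), (4,0), (4,1), (4,2), (6,0), (6,1), (6,2), (8,0), (8,1), (8,2), (10,0), (10,1), (10,2)}, so |H| = 18.

18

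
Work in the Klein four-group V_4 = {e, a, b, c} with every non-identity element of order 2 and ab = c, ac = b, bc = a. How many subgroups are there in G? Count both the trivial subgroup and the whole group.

5

|G| = 4, so by Lagrange every subgroup order divides 4. Divisors: 1, 2, 4.
Subgroups by order — order 1: 1; order 2: 3; order 4: 1.
Total: 1 + 3 + 1 = 5.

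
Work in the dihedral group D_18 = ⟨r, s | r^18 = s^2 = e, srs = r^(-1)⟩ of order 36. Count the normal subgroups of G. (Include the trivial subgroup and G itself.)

9

G has 45 subgroups. Checking conjugation-invariance by order — order 1: 1/1 normal; order 2: 1/19 normal; order 3: 1/1 normal; order 4: 0/9 normal; order 6: 1/7 normal; order 9: 1/1 normal; order 12: 0/3 normal; order 18: 3/3 normal; order 36: 1/1 normal.
Total normal subgroups: 9.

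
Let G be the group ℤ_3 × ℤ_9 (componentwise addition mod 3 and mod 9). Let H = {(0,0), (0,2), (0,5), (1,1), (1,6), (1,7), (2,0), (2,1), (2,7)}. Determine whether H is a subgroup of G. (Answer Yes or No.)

No

(2,1) ∈ H but its inverse (1,8) ∉ H, so H is not a subgroup.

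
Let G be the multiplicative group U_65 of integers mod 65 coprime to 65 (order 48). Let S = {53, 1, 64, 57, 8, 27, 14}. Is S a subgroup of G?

No

|S| = 7 does not divide |G| = 48, so by Lagrange S is not a subgroup.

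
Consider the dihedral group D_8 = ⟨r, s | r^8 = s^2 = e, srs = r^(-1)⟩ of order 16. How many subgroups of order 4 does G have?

|G| = 16 and 4 | 16, so subgroups of order 4 are possible by Lagrange.
The subgroups of order 4 are: {e, r^2, r^4, r^6}; {e, r^4, r^2s, r^6s}; {e, r^4, r^3s, r^7s}; {e, r^4, s, r^4s}; … (5 in all).
So G has 5 subgroups of order 4.

5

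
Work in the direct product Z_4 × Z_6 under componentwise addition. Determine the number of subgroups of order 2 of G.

3

|G| = 24 and 2 | 24, so subgroups of order 2 are possible by Lagrange.
The subgroups of order 2 are: {(0,0), (0,3)}; {(0,0), (2,0)}; {(0,0), (2,3)}.
So G has 3 subgroups of order 2.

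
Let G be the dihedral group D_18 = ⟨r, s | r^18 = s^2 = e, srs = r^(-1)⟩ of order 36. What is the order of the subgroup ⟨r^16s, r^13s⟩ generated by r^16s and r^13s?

|⟨r^16s⟩| = 2 and |⟨r^13s⟩| = 2, so |H| is a multiple of lcm(2, 2) = 2 and divides |G| = 36.
Closing under the operation: H = {e, r^3, r^6, r^9, r^12, r^15, rs, r^4s, r^7s, r^10s, r^13s, r^16s}, so |H| = 12.

12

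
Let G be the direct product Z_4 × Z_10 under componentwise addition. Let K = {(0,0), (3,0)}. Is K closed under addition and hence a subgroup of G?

No

(3,0) ∈ K but its inverse (1,0) ∉ K, so K is not a subgroup.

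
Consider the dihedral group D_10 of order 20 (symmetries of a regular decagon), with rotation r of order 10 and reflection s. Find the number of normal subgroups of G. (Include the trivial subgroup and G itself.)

7

G has 22 subgroups. Checking conjugation-invariance by order — order 1: 1/1 normal; order 2: 1/11 normal; order 4: 0/5 normal; order 5: 1/1 normal; order 10: 3/3 normal; order 20: 1/1 normal.
Total normal subgroups: 7.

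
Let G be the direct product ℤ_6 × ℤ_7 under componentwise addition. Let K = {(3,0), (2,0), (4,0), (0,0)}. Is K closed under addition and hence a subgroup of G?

No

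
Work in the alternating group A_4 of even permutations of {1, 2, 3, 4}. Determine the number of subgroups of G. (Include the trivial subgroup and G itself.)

|G| = 12, so by Lagrange every subgroup order divides 12. Divisors: 1, 2, 3, 4, 6, 12.
Subgroups by order — order 1: 1; order 2: 3; order 3: 4; order 4: 1; order 6: 0; order 12: 1.
Total: 1 + 3 + 4 + 1 + 0 + 1 = 10.

10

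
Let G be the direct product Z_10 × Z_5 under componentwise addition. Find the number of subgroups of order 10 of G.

|G| = 50 and 10 | 50, so subgroups of order 10 are possible by Lagrange.
The subgroups of order 10 are: {(0,0), (0,1), (0,2), (0,3), (0,4), (5,0), (5,1), (5,2), (5,3), (5,4)}; {(0,0), (1,0), (2,0), (3,0), (4,0), (5,0), (6,0), (7,0), (8,0), (9,0)}; {(0,0), (1,1), (2,2), (3,3), (4,4), (5,0), (6,1), (7,2), (8,3), (9,4)}; {(0,0), (1,2), (2,4), (3,1), (4,3), (5,0), (6,2), (7,4), (8,1), (9,3)}; … (6 in all).
So G has 6 subgroups of order 10.

6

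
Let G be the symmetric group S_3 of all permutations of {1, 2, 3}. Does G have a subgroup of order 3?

3 | 6. A subgroup of order 3 is {e, (1 2 3), (1 3 2)}.

Yes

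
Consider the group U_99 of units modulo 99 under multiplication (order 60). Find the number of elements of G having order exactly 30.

24

Enumerating element orders in G gives 24 elements of order 30.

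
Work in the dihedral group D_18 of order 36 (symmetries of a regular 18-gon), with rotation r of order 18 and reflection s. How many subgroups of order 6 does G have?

7

|G| = 36 and 6 | 36, so subgroups of order 6 are possible by Lagrange.
The subgroups of order 6 are: {e, r^6, r^12, r^4s, r^10s, r^16s}; {e, r^6, r^12, r^5s, r^11s, r^17s}; {e, r^6, r^12, s, r^6s, r^12s}; {e, r^6, r^12, rs, r^7s, r^13s}; … (7 in all).
So G has 7 subgroups of order 6.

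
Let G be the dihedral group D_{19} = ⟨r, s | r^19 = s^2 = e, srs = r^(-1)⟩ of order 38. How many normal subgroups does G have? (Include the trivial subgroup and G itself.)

G has 22 subgroups. Checking conjugation-invariance by order — order 1: 1/1 normal; order 2: 0/19 normal; order 19: 1/1 normal; order 38: 1/1 normal.
Total normal subgroups: 3.

3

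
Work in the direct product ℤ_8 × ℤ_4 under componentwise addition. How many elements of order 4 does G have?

12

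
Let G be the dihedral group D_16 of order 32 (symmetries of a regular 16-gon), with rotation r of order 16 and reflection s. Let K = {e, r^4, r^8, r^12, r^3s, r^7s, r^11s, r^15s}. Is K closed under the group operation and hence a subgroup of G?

|K| = 8 divides |G| = 32, consistent with Lagrange.
K contains the identity, every element's inverse is in K, and K is closed under ·: it is a subgroup.

Yes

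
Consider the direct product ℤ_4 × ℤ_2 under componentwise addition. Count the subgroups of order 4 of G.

|G| = 8 and 4 | 8, so subgroups of order 4 are possible by Lagrange.
The subgroups of order 4 are: {(0,0), (0,1), (2,0), (2,1)}; {(0,0), (1,0), (2,0), (3,0)}; {(0,0), (1,1), (2,0), (3,1)}.
So G has 3 subgroups of order 4.

3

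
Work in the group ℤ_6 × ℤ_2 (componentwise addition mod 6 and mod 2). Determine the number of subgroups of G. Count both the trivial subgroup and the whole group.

|G| = 12, so by Lagrange every subgroup order divides 12. Divisors: 1, 2, 3, 4, 6, 12.
Subgroups by order — order 1: 1; order 2: 3; order 3: 1; order 4: 1; order 6: 3; order 12: 1.
Total: 1 + 3 + 1 + 1 + 3 + 1 = 10.

10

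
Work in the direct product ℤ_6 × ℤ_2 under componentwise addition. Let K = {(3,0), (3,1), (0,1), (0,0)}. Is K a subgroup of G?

|K| = 4 divides |G| = 12, consistent with Lagrange.
K contains the identity, every element's inverse is in K, and K is closed under +: it is a subgroup.

Yes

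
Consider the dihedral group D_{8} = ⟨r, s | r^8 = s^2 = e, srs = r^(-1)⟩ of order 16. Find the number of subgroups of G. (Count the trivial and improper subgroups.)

19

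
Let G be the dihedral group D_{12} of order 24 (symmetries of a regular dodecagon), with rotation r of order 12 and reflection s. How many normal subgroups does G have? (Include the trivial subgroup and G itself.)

9

G has 34 subgroups. Checking conjugation-invariance by order — order 1: 1/1 normal; order 2: 1/13 normal; order 3: 1/1 normal; order 4: 1/7 normal; order 6: 1/5 normal; order 8: 0/3 normal; order 12: 3/3 normal; order 24: 1/1 normal.
Total normal subgroups: 9.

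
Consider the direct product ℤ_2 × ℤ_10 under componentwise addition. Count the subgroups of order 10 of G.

|G| = 20 and 10 | 20, so subgroups of order 10 are possible by Lagrange.
The subgroups of order 10 are: {(0,0), (0,1), (0,2), (0,3), (0,4), (0,5), (0,6), (0,7), (0,8), (0,9)}; {(0,0), (0,2), (0,4), (0,6), (0,8), (1,0), (1,2), (1,4), (1,6), (1,8)}; {(0,0), (0,2), (0,4), (0,6), (0,8), (1,1), (1,3), (1,5), (1,7), (1,9)}.
So G has 3 subgroups of order 10.

3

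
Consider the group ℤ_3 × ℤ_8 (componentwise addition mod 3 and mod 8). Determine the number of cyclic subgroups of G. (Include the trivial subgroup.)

A cyclic subgroup of order d is generated by each of its φ(d) elements of order d, so the cyclic subgroups of order d number (#elements of order d)/φ(d).
Cyclic subgroups by order — order 1: 1; order 2: 1; order 3: 1; order 4: 1; order 6: 1; order 8: 1; order 12: 1; order 24: 1.
Total: 8.

8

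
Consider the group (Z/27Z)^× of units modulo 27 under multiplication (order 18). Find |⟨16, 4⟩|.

9

|⟨16⟩| = 9 and |⟨4⟩| = 9, so |H| is a multiple of lcm(9, 9) = 9 and divides |G| = 18.
Closing under the operation: H = {1, 4, 7, 10, 13, 16, 19, 22, 25}, so |H| = 9.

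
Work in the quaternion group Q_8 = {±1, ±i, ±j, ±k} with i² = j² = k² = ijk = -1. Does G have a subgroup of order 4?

4 | 8. A subgroup of order 4 is {1, -1, i, -i}.

Yes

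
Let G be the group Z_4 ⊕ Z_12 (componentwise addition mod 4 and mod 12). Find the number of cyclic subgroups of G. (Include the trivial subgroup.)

20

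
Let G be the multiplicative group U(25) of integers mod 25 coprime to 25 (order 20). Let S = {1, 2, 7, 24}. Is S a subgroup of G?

No

2 ∈ S but its inverse 13 ∉ S, so S is not a subgroup.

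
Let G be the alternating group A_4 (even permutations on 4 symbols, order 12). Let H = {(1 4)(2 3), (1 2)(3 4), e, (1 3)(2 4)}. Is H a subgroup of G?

|H| = 4 divides |G| = 12, consistent with Lagrange.
H contains the identity, every element's inverse is in H, and H is closed under ∘: it is a subgroup.

Yes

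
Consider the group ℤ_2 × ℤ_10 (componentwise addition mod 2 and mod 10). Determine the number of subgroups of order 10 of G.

3

|G| = 20 and 10 | 20, so subgroups of order 10 are possible by Lagrange.
The subgroups of order 10 are: {(0,0), (0,1), (0,2), (0,3), (0,4), (0,5), (0,6), (0,7), (0,8), (0,9)}; {(0,0), (0,2), (0,4), (0,6), (0,8), (1,0), (1,2), (1,4), (1,6), (1,8)}; {(0,0), (0,2), (0,4), (0,6), (0,8), (1,1), (1,3), (1,5), (1,7), (1,9)}.
So G has 3 subgroups of order 10.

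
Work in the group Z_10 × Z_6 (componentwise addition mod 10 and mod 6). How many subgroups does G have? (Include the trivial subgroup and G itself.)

20

|G| = 60, so by Lagrange every subgroup order divides 60. Divisors: 1, 2, 3, 4, 5, 6, 10, 12, 15, 20, 30, 60.
Subgroups by order — order 1: 1; order 2: 3; order 3: 1; order 4: 1; order 5: 1; order 6: 3; order 10: 3; order 12: 1; order 15: 1; order 20: 1; order 30: 3; order 60: 1.
Total: 1 + 3 + 1 + 1 + 1 + 3 + 3 + 1 + 1 + 1 + 3 + 1 = 20.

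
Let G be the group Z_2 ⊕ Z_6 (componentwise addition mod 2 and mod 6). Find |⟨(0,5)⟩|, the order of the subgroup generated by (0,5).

6

The order of (0,5) in Z_2 × Z_6 is lcm(ord(0) in Z_2, ord(5) in Z_6).
ord(0) = 1 and ord(5) = 6, so |⟨(0,5)⟩| = lcm(1, 6) = 6.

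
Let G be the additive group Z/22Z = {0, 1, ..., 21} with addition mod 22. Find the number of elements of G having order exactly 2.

1

In a cyclic group of order 22, the number of elements of order d (for d | 22) is φ(d).
φ(2) = 1.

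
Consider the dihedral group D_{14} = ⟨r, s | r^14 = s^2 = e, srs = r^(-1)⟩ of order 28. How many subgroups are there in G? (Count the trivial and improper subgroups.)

|G| = 28, so by Lagrange every subgroup order divides 28. Divisors: 1, 2, 4, 7, 14, 28.
Subgroups by order — order 1: 1; order 2: 15; order 4: 7; order 7: 1; order 14: 3; order 28: 1.
Total: 1 + 15 + 7 + 1 + 3 + 1 = 28.

28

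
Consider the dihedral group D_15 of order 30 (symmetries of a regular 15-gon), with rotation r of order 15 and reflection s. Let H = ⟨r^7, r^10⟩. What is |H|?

15

|⟨r^7⟩| = 15 and |⟨r^10⟩| = 3, so |H| is a multiple of lcm(15, 3) = 15 and divides |G| = 30.
Closing under the operation: H = {e, r, r^2, r^3, r^4, r^5, r^6, r^7, r^8, r^9, r^10, r^11, r^12, r^13, r^14}, so |H| = 15.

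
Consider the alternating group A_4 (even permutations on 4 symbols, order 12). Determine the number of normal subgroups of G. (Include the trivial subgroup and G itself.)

3

G has 10 subgroups. Checking conjugation-invariance by order — order 1: 1/1 normal; order 2: 0/3 normal; order 3: 0/4 normal; order 4: 1/1 normal; order 12: 1/1 normal.
Total normal subgroups: 3.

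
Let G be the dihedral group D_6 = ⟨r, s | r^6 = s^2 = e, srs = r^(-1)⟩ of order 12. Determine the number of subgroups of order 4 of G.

3

|G| = 12 and 4 | 12, so subgroups of order 4 are possible by Lagrange.
The subgroups of order 4 are: {e, r^3, r^2s, r^5s}; {e, r^3, s, r^3s}; {e, r^3, rs, r^4s}.
So G has 3 subgroups of order 4.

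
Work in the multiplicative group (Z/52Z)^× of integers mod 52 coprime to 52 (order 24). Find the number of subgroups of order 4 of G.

|G| = 24 and 4 | 24, so subgroups of order 4 are possible by Lagrange.
The subgroups of order 4 are: {1, 5, 21, 25}; {1, 25, 27, 51}; {1, 25, 31, 47}.
So G has 3 subgroups of order 4.

3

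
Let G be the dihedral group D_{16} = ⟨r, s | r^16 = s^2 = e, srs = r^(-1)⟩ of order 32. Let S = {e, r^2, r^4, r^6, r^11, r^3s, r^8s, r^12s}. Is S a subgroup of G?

No

r^4 ∈ S but its inverse r^12 ∉ S, so S is not a subgroup.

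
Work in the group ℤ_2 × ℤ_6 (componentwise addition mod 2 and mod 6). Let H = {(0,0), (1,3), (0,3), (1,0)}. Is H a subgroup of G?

Yes

|H| = 4 divides |G| = 12, consistent with Lagrange.
H contains the identity, every element's inverse is in H, and H is closed under +: it is a subgroup.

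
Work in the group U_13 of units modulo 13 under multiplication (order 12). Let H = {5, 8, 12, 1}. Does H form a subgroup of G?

|H| = 4 divides |G| = 12, consistent with Lagrange.
H contains the identity, every element's inverse is in H, and H is closed under ·: it is a subgroup.
In fact H = ⟨8⟩.

Yes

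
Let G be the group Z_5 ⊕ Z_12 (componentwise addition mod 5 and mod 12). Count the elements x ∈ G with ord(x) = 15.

An element (a,b) has order lcm(ord(a), ord(b)); count pairs with lcm equal to 15.
Enumerating gives 8 such elements.

8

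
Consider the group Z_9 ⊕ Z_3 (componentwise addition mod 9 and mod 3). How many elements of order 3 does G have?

8

An element (a,b) has order lcm(ord(a), ord(b)); count pairs with lcm equal to 3.
Enumerating gives 8 such elements.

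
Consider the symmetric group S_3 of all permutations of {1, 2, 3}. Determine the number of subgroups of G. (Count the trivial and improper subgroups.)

6

|G| = 6, so by Lagrange every subgroup order divides 6. Divisors: 1, 2, 3, 6.
Subgroups by order — order 1: 1; order 2: 3; order 3: 1; order 6: 1.
Total: 1 + 3 + 1 + 1 = 6.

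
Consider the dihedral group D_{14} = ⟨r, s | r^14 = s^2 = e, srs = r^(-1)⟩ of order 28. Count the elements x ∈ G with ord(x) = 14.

The elements of order 14 are: r, r^3, r^5, r^9, r^11, r^13.
That's 6.

6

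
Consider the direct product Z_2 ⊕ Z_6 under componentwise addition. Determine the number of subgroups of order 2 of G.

3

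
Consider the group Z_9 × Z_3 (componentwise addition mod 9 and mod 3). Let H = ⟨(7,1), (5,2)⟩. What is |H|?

|⟨(7,1)⟩| = 9 and |⟨(5,2)⟩| = 9, so |H| is a multiple of lcm(9, 9) = 9 and divides |G| = 27.
Closing under the operation: H = {(0,0), (1,1), (2,2), (3,0), (4,1), (5,2), (6,0), (7,1), (8,2)}, so |H| = 9.

9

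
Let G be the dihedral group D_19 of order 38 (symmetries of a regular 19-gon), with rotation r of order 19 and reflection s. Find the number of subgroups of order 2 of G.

|G| = 38 and 2 | 38, so subgroups of order 2 are possible by Lagrange.
The subgroups of order 2 are: {e, r^10s}; {e, r^11s}; {e, r^12s}; {e, r^13s}; … (19 in all).
So G has 19 subgroups of order 2.

19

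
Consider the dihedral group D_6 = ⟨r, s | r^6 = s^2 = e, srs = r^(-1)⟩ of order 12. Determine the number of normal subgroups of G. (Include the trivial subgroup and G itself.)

G has 16 subgroups. Checking conjugation-invariance by order — order 1: 1/1 normal; order 2: 1/7 normal; order 3: 1/1 normal; order 4: 0/3 normal; order 6: 3/3 normal; order 12: 1/1 normal.
Total normal subgroups: 7.

7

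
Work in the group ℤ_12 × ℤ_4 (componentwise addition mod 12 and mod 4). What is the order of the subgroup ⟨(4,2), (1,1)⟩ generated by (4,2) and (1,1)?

24

|⟨(4,2)⟩| = 6 and |⟨(1,1)⟩| = 12, so |H| is a multiple of lcm(6, 12) = 12 and divides |G| = 48.
Closing under the operation: H = {(0,0), (0,2), (1,1), (1,3), (2,0), (2,2), (3,1), (3,3), (4,0), (4,2), (5,1), (5,3), (6,0), (6,2), (7,1), (7,3), (8,0), (8,2), (9,1), (9,3), (10,0), (10,2), (11,1), (11,3)}, so |H| = 24.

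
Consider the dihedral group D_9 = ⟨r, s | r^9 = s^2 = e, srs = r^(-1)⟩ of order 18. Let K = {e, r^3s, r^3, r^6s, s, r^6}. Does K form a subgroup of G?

Yes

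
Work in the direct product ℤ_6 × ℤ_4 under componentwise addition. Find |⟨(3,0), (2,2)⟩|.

|⟨(3,0)⟩| = 2 and |⟨(2,2)⟩| = 6, so |H| is a multiple of lcm(2, 6) = 6 and divides |G| = 24.
Closing under the operation: H = {(0,0), (0,2), (1,0), (1,2), (2,0), (2,2), (3,0), (3,2), (4,0), (4,2), (5,0), (5,2)}, so |H| = 12.

12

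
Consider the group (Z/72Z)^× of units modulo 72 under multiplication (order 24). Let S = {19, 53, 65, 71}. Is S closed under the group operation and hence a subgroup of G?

The identity 1 ∉ S, so S is not a subgroup.

No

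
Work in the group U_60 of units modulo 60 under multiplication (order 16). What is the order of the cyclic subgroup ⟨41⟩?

Compute successive powers of 41 mod 60: 41, 1; 41^2 ≡ 1 (mod 60).
So |⟨41⟩| = 2.

2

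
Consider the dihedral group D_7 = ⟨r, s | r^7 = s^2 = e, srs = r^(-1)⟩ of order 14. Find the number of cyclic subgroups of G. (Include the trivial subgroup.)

9

Group the elements of G by the cyclic subgroup they generate; each cyclic subgroup of order d accounts for φ(d) elements.
Cyclic subgroups by order — order 1: 1; order 2: 7; order 7: 1.
Total: 9.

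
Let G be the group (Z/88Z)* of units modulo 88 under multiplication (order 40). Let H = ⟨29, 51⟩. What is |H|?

|⟨29⟩| = 10 and |⟨51⟩| = 10, so |H| is a multiple of lcm(10, 10) = 10 and divides |G| = 40.
Closing under the operation: H = {1, 9, 13, 15, 19, 21, 23, 25, 29, 31, 35, 43, 47, 49, 51, 61, 71, 81, 83, 85}, so |H| = 20.

20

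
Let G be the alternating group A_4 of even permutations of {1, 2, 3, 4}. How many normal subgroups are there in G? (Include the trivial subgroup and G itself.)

G has 10 subgroups. Checking conjugation-invariance by order — order 1: 1/1 normal; order 2: 0/3 normal; order 3: 0/4 normal; order 4: 1/1 normal; order 12: 1/1 normal.
Total normal subgroups: 3.

3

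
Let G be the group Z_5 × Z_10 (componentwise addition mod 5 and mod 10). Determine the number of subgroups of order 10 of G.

|G| = 50 and 10 | 50, so subgroups of order 10 are possible by Lagrange.
The subgroups of order 10 are: {(0,0), (0,1), (0,2), (0,3), (0,4), (0,5), (0,6), (0,7), (0,8), (0,9)}; {(0,0), (0,5), (1,0), (1,5), (2,0), (2,5), (3,0), (3,5), (4,0), (4,5)}; {(0,0), (0,5), (1,1), (1,6), (2,2), (2,7), (3,3), (3,8), (4,4), (4,9)}; {(0,0), (0,5), (1,2), (1,7), (2,4), (2,9), (3,1), (3,6), (4,3), (4,8)}; … (6 in all).
So G has 6 subgroups of order 10.

6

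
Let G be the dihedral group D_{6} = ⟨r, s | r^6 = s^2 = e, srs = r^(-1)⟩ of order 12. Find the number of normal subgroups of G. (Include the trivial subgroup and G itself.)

7

G has 16 subgroups. Checking conjugation-invariance by order — order 1: 1/1 normal; order 2: 1/7 normal; order 3: 1/1 normal; order 4: 0/3 normal; order 6: 3/3 normal; order 12: 1/1 normal.
Total normal subgroups: 7.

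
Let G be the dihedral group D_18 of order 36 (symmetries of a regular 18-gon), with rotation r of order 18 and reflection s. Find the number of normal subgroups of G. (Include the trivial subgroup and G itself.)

9

G has 45 subgroups. Checking conjugation-invariance by order — order 1: 1/1 normal; order 2: 1/19 normal; order 3: 1/1 normal; order 4: 0/9 normal; order 6: 1/7 normal; order 9: 1/1 normal; order 12: 0/3 normal; order 18: 3/3 normal; order 36: 1/1 normal.
Total normal subgroups: 9.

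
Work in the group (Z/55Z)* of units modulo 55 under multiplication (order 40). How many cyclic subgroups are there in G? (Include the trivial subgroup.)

Each element a generates a cyclic subgroup ⟨a⟩; distinct elements may generate the same one (a cyclic group of order d has φ(d) generators).
Cyclic subgroups by order — order 1: 1; order 2: 3; order 4: 2; order 5: 1; order 10: 3; order 20: 2.
Total: 12.

12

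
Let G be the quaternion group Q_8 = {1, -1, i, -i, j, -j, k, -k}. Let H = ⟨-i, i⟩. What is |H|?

4

|⟨-i⟩| = 4 and |⟨i⟩| = 4, so |H| is a multiple of lcm(4, 4) = 4 and divides |G| = 8.
Closing under the operation: H = {1, -1, i, -i}, so |H| = 4.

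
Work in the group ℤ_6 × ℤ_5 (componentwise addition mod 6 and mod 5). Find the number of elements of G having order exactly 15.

8

An element (a,b) has order lcm(ord(a), ord(b)); count pairs with lcm equal to 15.
Enumerating gives 8 such elements.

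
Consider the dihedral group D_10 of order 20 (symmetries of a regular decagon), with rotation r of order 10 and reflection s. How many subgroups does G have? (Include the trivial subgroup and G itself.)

22

|G| = 20, so by Lagrange every subgroup order divides 20. Divisors: 1, 2, 4, 5, 10, 20.
Subgroups by order — order 1: 1; order 2: 11; order 4: 5; order 5: 1; order 10: 3; order 20: 1.
Total: 1 + 11 + 5 + 1 + 3 + 1 = 22.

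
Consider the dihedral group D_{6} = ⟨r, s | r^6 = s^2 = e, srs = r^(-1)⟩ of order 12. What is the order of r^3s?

Computing powers of r^3s: the smallest k with (r^3s)^k = e is k = 2.

2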